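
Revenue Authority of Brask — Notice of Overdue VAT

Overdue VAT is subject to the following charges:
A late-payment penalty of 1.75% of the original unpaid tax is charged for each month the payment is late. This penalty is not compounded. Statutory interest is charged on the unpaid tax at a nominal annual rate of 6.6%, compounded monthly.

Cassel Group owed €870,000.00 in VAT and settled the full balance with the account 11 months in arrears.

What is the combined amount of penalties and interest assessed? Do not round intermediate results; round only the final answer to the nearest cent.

Late-payment penalty = 1.75% × €870,000.00 × 11 mo = €167,475.00
Interest (6.6%/yr ÷ 12 = 0.55%/month): €870,000.00 × ((1 + 0.0055)^11 − 1) = €54,106.6104…
Penalties + interest = €167,475.0000 + €54,106.6104… = €221,581.61

€221,581.61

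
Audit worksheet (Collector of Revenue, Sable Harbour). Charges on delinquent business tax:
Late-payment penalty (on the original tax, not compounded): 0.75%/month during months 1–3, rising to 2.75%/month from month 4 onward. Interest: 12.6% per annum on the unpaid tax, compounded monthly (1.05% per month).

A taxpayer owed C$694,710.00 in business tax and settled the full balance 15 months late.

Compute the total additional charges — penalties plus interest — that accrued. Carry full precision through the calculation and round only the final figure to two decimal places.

Penalty, months 1–3: 3 × 0.75% × C$694,710.00 = C$15,630.98…
Penalty, months 4–15: 12 × 2.75% × C$694,710.00 = C$229,254.30
Interest: C$694,710.00 × ((1 + 0.0105)^15 − 1) = C$694,710.00 × 0.1696200… = C$117,836.6762…
Penalties + interest = C$244,885.2750 + C$117,836.6762… = C$362,721.95

C$362,721.95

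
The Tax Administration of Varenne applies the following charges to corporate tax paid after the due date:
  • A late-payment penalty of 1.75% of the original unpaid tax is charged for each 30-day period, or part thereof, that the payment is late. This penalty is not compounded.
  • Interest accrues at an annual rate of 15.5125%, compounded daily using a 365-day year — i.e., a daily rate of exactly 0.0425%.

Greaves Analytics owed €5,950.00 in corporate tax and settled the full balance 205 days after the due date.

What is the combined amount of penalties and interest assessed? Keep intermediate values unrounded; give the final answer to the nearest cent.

€1,270.40

Penalty periods: ⌈205/30⌉ = 7; penalty = 7 × 1.75% × €5,950.00 = €728.88…
Interest: €5,950.00 × ((1 + 0.000425)^205 − 1) = €5,950.00 × 0.09101286… = €541.5265…
Penalties + interest = €728.8750 + €541.5265… = €1,270.40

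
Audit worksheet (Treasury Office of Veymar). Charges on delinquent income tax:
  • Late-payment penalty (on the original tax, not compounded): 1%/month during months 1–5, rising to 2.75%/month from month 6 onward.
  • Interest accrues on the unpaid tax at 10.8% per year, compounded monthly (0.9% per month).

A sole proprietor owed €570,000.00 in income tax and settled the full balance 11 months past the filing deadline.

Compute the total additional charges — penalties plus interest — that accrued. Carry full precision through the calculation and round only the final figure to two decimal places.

Penalty, months 1–5: 5 × 1% × €570,000.00 = €28,500.00
Penalty, months 6–11: 6 × 2.75% × €570,000.00 = €94,050.00
Interest: €570,000.00 × ((1 + 0.009)^11 − 1) = €570,000.00 × 0.1035775… = €59,039.1623…
Penalties + interest = €122,550.0000 + €59,039.1623… = €181,589.16

€181,589.16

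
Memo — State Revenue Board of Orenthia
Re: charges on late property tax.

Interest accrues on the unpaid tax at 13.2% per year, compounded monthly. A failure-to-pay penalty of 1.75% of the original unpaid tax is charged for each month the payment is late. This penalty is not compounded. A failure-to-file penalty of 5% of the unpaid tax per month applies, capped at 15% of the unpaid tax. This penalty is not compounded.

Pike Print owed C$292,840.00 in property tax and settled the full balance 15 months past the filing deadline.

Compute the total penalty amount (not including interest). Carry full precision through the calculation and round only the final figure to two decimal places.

C$120,796.50

Failure-to-file: 15 × 5% × C$292,840.00 = C$219,630.00, capped at 15% × C$292,840.00 = C$43,926.00
Failure-to-pay penalty = 1.75% × C$292,840.00 × 15 mo = C$76,870.50
Total penalty = C$43,926.00 + C$76,870.50 = C$120,796.50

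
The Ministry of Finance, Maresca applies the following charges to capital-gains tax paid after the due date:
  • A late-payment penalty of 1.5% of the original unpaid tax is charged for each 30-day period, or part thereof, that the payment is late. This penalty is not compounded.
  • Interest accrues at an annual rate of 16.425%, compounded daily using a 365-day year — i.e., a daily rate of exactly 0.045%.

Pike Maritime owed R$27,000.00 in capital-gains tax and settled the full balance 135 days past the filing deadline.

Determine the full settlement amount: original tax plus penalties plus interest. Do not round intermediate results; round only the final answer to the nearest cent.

R$30,715.70

Penalty periods: ⌈135/30⌉ = 5; penalty = 5 × 1.5% × R$27,000.00 = R$2,025.00
Interest: R$27,000.00 × ((1 + 0.00045)^135 − 1) = R$27,000.00 × 0.06261870… = R$1,690.7050…
Total = R$27,000.00 + R$2,025.0000 + R$1,690.7050… = R$30,715.70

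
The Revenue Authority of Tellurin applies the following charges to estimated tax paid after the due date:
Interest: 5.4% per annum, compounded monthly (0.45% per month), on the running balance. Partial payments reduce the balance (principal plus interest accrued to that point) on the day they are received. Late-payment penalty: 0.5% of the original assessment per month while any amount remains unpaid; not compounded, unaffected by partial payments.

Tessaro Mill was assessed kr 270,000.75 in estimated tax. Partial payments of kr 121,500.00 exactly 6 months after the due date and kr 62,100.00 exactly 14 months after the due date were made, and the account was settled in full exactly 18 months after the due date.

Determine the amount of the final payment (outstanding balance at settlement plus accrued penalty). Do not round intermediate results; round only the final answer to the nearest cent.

kr 125,576.61

Balance at month 6: kr 270,000.7500 × (1 + 0.0045)^6 = kr 277,373.2767…
After kr 121,500.00 payment: kr 277,373.2767… − kr 121,500.00 = kr 155,873.2767…
Balance at month 14: kr 155,873.2767… × (1 + 0.0045)^8 = kr 161,573.8947…
After kr 62,100.00 payment: kr 161,573.8947… − kr 62,100.00 = kr 99,473.8947…
Balance at month 18: kr 99,473.8947… × (1 + 0.0045)^4 = kr 101,276.5472…
Penalty: 18 × 0.5% × kr 270,000.75 = kr 24,300.07…
Final settlement = outstanding balance + penalty = kr 101,276.5472… + kr 24,300.07… = kr 125,576.61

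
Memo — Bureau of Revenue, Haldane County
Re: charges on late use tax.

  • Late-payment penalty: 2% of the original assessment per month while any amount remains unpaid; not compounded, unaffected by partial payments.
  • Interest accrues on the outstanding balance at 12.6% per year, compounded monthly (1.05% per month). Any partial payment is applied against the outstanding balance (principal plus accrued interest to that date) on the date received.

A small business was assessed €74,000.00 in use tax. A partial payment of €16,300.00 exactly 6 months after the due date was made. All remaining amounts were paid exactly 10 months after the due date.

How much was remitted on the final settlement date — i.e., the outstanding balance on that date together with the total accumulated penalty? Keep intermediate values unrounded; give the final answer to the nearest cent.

€79,952.15

Balance at month 6: €74,000.0000 × (1 + 0.0105)^6 = €78,786.1043…
After €16,300.00 payment: €78,786.1043… − €16,300.00 = €62,486.1043…
Balance at month 10: €62,486.1043… × (1 + 0.0105)^4 = €65,152.1454…
Penalty: 10 × 2% × €74,000.00 = €14,800.00
Final settlement = outstanding balance + penalty = €65,152.1454… + €14,800.00 = €79,952.15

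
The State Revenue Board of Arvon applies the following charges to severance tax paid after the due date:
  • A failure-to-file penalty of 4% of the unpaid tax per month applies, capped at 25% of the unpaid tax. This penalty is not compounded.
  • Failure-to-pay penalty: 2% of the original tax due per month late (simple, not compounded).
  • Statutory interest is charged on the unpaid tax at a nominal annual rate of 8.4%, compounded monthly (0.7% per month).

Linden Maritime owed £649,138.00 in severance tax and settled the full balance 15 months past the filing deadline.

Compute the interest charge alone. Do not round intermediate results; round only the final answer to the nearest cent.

Interest: £649,138.00 × ((1 + 0.007)^15 − 1) = £649,138.00 × 0.1103044… = £71,602.7733…

£71,602.77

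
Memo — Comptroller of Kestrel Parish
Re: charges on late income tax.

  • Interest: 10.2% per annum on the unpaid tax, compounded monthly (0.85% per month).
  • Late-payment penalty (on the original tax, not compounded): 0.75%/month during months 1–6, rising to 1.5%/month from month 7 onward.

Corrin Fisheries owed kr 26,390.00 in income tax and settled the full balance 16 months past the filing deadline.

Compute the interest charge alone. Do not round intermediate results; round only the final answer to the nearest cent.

Interest: kr 26,390.00 × ((1 + 0.0085)^16 − 1) = kr 26,390.00 × 0.1450236… = kr 3,827.1730…

kr 3,827.17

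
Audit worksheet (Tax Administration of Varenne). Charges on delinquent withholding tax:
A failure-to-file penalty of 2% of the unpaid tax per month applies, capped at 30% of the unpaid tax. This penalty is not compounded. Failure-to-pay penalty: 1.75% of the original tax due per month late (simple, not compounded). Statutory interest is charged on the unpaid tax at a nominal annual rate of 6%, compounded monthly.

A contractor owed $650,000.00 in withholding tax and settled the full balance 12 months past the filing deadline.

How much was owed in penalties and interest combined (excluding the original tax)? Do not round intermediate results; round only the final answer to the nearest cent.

$332,590.58

Failure-to-file: 12 × 2% × $650,000.00 = $156,000.00 (under the 30% cap)
Failure-to-pay penalty = 1.75% × $650,000.00 × 12 mo = $136,500.00
Interest (6%/yr ÷ 12 = 0.5%/month): $650,000.00 × ((1 + 0.005)^12 − 1) = $40,090.5777…
Penalties + interest = $292,500.0000 + $40,090.5777… = $332,590.58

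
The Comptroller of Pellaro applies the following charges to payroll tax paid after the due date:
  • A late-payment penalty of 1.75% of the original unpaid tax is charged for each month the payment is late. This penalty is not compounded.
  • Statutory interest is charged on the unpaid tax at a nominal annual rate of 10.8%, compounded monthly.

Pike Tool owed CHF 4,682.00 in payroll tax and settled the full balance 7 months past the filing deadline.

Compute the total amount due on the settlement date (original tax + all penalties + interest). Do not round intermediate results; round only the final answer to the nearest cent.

Late-payment penalty: 7 × 1.75% × CHF 4,682.00 = CHF 573.55…
Interest (10.8%/yr ÷ 12 = 0.9%/month): CHF 4,682.00 × ((1 + 0.009)^7 − 1) = CHF 303.0506…
Total = CHF 4,682.00 + CHF 573.5450 + CHF 303.0506… = CHF 5,558.60

CHF 5,558.60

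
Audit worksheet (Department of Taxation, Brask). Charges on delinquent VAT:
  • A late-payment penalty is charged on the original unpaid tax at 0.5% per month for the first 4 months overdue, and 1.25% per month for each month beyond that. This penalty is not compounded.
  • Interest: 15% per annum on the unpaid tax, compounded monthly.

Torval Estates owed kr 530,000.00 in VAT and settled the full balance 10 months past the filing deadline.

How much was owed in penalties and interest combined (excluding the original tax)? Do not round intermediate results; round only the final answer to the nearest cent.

kr 120,453.54

Penalty, months 1–4: 4 × 0.5% × kr 530,000.00 = kr 10,600.00
Penalty, months 5–10: 6 × 1.25% × kr 530,000.00 = kr 39,750.00
Interest (15%/yr ÷ 12 = 1.25%/month): kr 530,000.00 × ((1 + 0.0125)^10 − 1) = kr 70,103.5397…
Penalties + interest = kr 50,350.0000 + kr 70,103.5397… = kr 120,453.54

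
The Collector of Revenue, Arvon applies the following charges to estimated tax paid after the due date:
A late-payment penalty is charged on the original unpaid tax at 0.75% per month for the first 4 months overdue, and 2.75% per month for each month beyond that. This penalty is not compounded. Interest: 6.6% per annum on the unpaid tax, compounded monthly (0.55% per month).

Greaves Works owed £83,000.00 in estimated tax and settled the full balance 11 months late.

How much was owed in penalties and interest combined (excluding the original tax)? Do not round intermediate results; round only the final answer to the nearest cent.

Penalty, months 1–4: 4 × 0.75% × £83,000.00 = £2,490.00
Penalty, months 5–11: 7 × 2.75% × £83,000.00 = £15,977.50
Interest: £83,000.00 × ((1 + 0.0055)^11 − 1) = £83,000.00 × 0.0621915… = £5,161.8950…
Penalties + interest = £18,467.5000 + £5,161.8950… = £23,629.40

£23,629.40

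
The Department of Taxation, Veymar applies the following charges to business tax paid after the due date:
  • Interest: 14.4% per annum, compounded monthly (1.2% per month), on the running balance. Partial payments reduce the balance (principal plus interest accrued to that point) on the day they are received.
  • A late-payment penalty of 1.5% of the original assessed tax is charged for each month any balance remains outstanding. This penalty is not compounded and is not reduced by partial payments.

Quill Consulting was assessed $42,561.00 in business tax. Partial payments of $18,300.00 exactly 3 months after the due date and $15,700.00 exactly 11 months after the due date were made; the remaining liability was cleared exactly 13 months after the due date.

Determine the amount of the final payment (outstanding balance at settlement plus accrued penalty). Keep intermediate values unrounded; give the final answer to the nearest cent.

$21,302.11

Balance at month 3: $42,561.0000 × (1 + 0.012)^3 = $44,111.6559…
After $18,300.00 payment: $44,111.6559… − $18,300.00 = $25,811.6559…
Balance at month 11: $25,811.6559… × (1 + 0.012)^8 = $28,396.1830…
After $15,700.00 payment: $28,396.1830… − $15,700.00 = $12,696.1830…
Balance at month 13: $12,696.1830… × (1 + 0.012)^2 = $13,002.7197…
Penalty: 13 × 1.5% × $42,561.00 = $8,299.40…
Final settlement = outstanding balance + penalty = $13,002.7197… + $8,299.40… = $21,302.11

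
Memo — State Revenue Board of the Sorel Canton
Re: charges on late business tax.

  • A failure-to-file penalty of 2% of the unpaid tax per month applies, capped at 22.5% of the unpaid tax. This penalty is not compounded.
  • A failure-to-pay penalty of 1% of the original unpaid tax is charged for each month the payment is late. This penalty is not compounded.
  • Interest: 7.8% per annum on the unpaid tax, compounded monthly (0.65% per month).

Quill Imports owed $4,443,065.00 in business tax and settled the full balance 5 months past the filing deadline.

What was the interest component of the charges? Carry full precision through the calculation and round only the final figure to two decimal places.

$146,289.05

Interest: $4,443,065.00 × ((1 + 0.0065)^5 − 1) = $4,443,065.00 × 0.0329253… = $146,289.0489…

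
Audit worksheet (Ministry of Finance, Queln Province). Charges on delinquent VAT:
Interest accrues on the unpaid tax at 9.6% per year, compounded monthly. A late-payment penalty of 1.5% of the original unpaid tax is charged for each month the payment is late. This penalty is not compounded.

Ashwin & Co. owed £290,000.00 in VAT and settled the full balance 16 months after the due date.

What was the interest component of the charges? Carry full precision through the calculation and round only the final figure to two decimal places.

Interest (9.6%/yr ÷ 12 = 0.8%/month): £290,000.00 × ((1 + 0.008)^16 − 1) = £39,432.5528…

£39,432.55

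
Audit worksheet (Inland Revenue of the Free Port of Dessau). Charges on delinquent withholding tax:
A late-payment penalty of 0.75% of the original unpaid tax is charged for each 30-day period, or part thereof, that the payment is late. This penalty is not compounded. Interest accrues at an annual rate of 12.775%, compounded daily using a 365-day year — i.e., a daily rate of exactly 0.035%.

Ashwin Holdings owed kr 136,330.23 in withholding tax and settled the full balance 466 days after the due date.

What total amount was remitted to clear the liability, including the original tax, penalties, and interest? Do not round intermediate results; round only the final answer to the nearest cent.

Penalty periods: ⌈466/30⌉ = 16; penalty = 16 × 0.75% × kr 136,330.23 = kr 16,359.63…
Interest: kr 136,330.23 × ((1 + 0.00035)^466 − 1) = kr 136,330.23 × 0.17712081… = kr 24,146.9206…
Total = kr 136,330.23 + kr 16,359.6276 + kr 24,146.9206… = kr 176,836.78

kr 176,836.78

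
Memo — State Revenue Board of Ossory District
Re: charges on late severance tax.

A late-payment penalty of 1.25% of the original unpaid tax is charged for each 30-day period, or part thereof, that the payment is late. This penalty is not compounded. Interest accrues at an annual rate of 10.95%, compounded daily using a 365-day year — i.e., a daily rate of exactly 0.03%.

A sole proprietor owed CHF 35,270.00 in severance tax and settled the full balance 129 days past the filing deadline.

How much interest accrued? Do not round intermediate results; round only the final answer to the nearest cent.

CHF 1,391.49

Interest: CHF 35,270.00 × ((1 + 0.0003)^129 − 1) = CHF 35,270.00 × 0.03945257… = CHF 1,391.4920…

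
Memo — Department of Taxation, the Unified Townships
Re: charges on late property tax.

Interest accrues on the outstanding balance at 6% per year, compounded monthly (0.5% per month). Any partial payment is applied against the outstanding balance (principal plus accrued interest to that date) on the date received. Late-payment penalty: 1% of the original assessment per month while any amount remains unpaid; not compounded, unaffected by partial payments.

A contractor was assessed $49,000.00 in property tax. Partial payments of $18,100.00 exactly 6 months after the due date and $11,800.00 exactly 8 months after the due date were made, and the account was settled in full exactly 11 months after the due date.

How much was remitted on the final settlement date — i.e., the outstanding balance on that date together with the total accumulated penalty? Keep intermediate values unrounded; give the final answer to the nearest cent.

Balance at month 6: $49,000.0000 × (1 + 0.005)^6 = $50,488.4980…
After $18,100.00 payment: $50,488.4980… − $18,100.00 = $32,388.4980…
Balance at month 8: $32,388.4980… × (1 + 0.005)^2 = $32,713.1927…
After $11,800.00 payment: $32,713.1927… − $11,800.00 = $20,913.1927…
Balance at month 11: $20,913.1927… × (1 + 0.005)^3 = $21,228.4616…
Penalty: 11 × 1% × $49,000.00 = $5,390.00
Final settlement = outstanding balance + penalty = $21,228.4616… + $5,390.00 = $26,618.46

$26,618.46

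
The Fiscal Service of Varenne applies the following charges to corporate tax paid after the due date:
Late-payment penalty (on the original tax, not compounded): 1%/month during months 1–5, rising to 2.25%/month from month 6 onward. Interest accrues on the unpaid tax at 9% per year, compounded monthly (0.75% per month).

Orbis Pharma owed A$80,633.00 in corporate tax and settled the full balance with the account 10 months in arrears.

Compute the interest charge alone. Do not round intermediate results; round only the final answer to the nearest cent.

Interest: A$80,633.00 × ((1 + 0.0075)^10 − 1) = A$80,633.00 × 0.0775825… = A$6,255.7134…

A$6,255.71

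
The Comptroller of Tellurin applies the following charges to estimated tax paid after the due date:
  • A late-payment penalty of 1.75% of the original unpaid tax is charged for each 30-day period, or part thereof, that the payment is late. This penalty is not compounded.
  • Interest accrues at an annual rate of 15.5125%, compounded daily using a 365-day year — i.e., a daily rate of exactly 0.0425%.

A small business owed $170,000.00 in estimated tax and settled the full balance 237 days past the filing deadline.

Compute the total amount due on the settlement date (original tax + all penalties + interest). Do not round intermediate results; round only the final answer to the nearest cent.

$211,811.29

Penalty periods: ⌈237/30⌉ = 8; penalty = 8 × 1.75% × $170,000.00 = $23,800.00
Interest: $170,000.00 × ((1 + 0.000425)^237 − 1) = $170,000.00 × 0.10594879… = $18,011.2947…
Total = $170,000.00 + $23,800.0000 + $18,011.2947… = $211,811.29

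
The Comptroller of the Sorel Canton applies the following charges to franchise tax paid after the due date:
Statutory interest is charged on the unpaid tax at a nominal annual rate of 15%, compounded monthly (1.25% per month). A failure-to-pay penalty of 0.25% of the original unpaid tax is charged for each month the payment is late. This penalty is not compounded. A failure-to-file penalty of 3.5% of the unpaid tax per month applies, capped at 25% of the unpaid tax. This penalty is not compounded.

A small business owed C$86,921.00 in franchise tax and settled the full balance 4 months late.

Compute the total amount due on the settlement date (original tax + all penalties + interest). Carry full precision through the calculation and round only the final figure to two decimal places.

Failure-to-file: 4 × 3.5% × C$86,921.00 = C$12,168.94 (under the 25% cap)
Failure-to-pay penalty = 0.25% × C$86,921.00 × 4 mo = C$869.21
Interest: C$86,921.00 × ((1 + 0.0125)^4 − 1) = C$86,921.00 × 0.0509453… = C$4,428.2196…
Total = C$86,921.00 + C$13,038.1500 + C$4,428.2196… = C$104,387.37

C$104,387.37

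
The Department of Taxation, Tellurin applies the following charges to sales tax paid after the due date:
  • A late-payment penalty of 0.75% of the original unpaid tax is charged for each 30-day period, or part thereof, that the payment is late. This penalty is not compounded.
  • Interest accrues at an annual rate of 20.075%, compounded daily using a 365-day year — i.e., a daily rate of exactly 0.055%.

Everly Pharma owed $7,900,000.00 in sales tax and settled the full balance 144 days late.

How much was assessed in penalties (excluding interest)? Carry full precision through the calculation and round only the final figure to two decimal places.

Penalty periods: ⌈144/30⌉ = 5; penalty = 5 × 0.75% × $7,900,000.00 = $296,250.00

$296,250.00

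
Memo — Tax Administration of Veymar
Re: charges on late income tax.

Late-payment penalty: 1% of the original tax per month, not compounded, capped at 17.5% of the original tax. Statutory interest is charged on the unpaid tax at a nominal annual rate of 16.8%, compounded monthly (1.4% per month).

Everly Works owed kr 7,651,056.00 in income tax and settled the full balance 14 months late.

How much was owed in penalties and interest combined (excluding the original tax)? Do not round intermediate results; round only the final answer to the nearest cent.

kr 2,715,163.68

Penalty: 14 × 1% × kr 7,651,056.00 = kr 1,071,147.84 (below the 17.5% cap of kr 1,338,934.80)
Interest: kr 7,651,056.00 × ((1 + 0.014)^14 − 1) = kr 7,651,056.00 × 0.2148744… = kr 1,644,015.8387…
Penalties + interest = kr 1,071,147.8400 + kr 1,644,015.8387… = kr 2,715,163.68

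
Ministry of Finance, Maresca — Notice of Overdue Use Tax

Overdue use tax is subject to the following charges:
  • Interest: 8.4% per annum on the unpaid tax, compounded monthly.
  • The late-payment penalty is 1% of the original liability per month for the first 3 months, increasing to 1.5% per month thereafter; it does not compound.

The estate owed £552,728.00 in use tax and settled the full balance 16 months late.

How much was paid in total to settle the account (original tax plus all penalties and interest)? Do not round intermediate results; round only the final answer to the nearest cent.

£742,356.00

Penalty, months 1–3: 3 × 1% × £552,728.00 = £16,581.84
Penalty, months 4–16: 13 × 1.5% × £552,728.00 = £107,781.96
Interest (8.4%/yr ÷ 12 = 0.7%/month): £552,728.00 × ((1 + 0.007)^16 − 1) = £65,264.2011…
Total = £552,728.00 + £124,363.8000 + £65,264.2011… = £742,356.00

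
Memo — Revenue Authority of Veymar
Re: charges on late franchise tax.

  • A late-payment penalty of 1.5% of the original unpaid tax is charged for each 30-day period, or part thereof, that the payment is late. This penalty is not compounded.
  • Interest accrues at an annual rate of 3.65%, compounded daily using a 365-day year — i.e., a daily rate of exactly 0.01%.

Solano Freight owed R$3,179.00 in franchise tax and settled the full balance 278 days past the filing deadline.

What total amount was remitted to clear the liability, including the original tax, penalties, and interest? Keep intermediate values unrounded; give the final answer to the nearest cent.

R$3,745.46

Penalty periods: ⌈278/30⌉ = 10; penalty = 10 × 1.5% × R$3,179.00 = R$476.85
Interest: R$3,179.00 × ((1 + 0.0001)^278 − 1) = R$3,179.00 × 0.02818860… = R$89.6115…
Total = R$3,179.00 + R$476.8500 + R$89.6115… = R$3,745.46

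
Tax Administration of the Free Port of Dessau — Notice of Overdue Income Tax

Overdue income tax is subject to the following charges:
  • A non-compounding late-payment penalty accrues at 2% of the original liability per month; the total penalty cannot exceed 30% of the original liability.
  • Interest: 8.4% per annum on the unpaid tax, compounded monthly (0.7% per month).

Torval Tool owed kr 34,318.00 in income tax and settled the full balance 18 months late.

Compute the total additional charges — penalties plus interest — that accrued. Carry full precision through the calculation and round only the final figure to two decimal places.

Penalty (uncapped): 18 × 2% × kr 34,318.00 = kr 12,354.48; cap = 30% × kr 34,318.00 = kr 10,295.40 → penalty = kr 10,295.40
Interest: kr 34,318.00 × ((1 + 0.007)^18 − 1) = kr 34,318.00 × 0.1337844… = kr 4,591.2124…
Penalties + interest = kr 10,295.4000 + kr 4,591.2124… = kr 14,886.61

kr 14,886.61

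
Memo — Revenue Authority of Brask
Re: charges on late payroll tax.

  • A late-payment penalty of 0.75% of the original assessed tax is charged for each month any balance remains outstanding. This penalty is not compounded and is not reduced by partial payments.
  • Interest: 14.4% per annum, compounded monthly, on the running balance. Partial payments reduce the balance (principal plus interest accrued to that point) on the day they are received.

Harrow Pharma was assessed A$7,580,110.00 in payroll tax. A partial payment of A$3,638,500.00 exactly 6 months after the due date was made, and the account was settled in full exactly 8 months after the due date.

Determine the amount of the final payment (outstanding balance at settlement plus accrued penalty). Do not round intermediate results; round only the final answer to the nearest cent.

A$5,067,566.84

Monthly rate = 14.4% ÷ 12 = 1.2%
Balance at month 6: A$7,580,110.0000 × (1 + 0.012)^6 = A$8,142,515.2953…
After A$3,638,500.00 payment: A$8,142,515.2953… − A$3,638,500.00 = A$4,504,015.2953…
Balance at month 8: A$4,504,015.2953… × (1 + 0.012)^2 = A$4,612,760.2405…
Penalty: 8 × 0.75% × A$7,580,110.00 = A$454,806.60
Final settlement = outstanding balance + penalty = A$4,612,760.2405… + A$454,806.60 = A$5,067,566.84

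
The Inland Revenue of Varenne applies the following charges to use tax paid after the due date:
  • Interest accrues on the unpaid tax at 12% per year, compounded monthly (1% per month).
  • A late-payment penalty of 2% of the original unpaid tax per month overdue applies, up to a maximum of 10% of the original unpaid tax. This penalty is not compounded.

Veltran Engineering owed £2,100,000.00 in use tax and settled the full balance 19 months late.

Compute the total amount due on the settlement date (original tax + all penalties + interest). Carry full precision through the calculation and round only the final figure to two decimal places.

Penalty (uncapped): 19 × 2% × £2,100,000.00 = £798,000.00; cap = 10% × £2,100,000.00 = £210,000.00 → penalty = £210,000.00
Interest: £2,100,000.00 × ((1 + 0.01)^19 − 1) = £2,100,000.00 × 0.2081090… = £437,028.7959…
Total = £2,100,000.00 + £210,000.0000 + £437,028.7959… = £2,747,028.80

£2,747,028.80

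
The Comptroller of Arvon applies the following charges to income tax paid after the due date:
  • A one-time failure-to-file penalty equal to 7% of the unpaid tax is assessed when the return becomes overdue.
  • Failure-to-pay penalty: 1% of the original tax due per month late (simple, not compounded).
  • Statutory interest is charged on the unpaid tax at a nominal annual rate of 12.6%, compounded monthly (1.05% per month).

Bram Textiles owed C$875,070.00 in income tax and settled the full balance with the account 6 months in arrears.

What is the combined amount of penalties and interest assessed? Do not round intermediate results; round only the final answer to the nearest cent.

Failure-to-file penalty: 7% × C$875,070.00 = C$61,254.90
Failure-to-pay penalty: 6 × 1% × C$875,070.00 = C$52,504.20
Interest: C$875,070.00 × ((1 + 0.0105)^6 − 1) = C$875,070.00 × 0.0646771… = C$56,596.9773…
Penalties + interest = C$113,759.1000 + C$56,596.9773… = C$170,356.08

C$170,356.08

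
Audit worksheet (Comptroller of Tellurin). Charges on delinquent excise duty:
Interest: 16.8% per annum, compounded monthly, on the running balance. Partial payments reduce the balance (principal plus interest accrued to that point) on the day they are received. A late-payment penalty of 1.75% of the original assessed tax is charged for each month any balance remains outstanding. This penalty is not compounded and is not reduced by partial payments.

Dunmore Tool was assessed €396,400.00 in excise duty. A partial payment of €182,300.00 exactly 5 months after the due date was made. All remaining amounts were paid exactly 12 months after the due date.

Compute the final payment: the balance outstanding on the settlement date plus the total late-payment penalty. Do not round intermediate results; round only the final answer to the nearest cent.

Monthly rate = 16.8% ÷ 12 = 1.4%
Balance at month 5: €396,400.0000 × (1 + 0.014)^5 = €424,935.8976…
After €182,300.00 payment: €424,935.8976… − €182,300.00 = €242,635.8976…
Balance at month 12: €242,635.8976… × (1 + 0.014)^7 = €267,436.5366…
Penalty: 12 × 1.75% × €396,400.00 = €83,244.00
Final settlement = outstanding balance + penalty = €267,436.5366… + €83,244.00 = €350,680.54

€350,680.54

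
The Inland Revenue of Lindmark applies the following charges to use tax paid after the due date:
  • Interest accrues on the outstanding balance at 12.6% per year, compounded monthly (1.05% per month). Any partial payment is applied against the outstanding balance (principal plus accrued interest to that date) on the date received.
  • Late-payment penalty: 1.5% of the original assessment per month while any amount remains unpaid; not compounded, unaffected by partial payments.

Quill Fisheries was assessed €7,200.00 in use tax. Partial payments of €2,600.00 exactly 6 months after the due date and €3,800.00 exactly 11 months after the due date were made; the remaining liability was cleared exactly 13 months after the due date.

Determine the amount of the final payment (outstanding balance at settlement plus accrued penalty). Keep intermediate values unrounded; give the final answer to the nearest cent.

Balance at month 6: €7,200.0000 × (1 + 0.0105)^6 = €7,665.6750…
After €2,600.00 payment: €7,665.6750… − €2,600.00 = €5,065.6750…
Balance at month 11: €5,065.6750… × (1 + 0.0105)^5 = €5,337.2668…
After €3,800.00 payment: €5,337.2668… − €3,800.00 = €1,537.2668…
Balance at month 13: €1,537.2668… × (1 + 0.0105)^2 = €1,569.7189…
Penalty: 13 × 1.5% × €7,200.00 = €1,404.00
Final settlement = outstanding balance + penalty = €1,569.7189… + €1,404.00 = €2,973.72

€2,973.72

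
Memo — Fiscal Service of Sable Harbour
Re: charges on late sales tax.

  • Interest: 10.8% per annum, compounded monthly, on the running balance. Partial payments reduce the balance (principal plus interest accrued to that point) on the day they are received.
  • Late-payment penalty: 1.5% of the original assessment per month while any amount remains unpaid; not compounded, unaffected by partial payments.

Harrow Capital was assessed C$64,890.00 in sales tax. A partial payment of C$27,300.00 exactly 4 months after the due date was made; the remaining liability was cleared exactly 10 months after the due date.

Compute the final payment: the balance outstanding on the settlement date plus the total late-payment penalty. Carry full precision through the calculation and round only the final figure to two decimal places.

Monthly rate = 10.8% ÷ 12 = 0.9%
Balance at month 4: C$64,890.0000 × (1 + 0.009)^4 = C$67,257.7662…
After C$27,300.00 payment: C$67,257.7662… − C$27,300.00 = C$39,957.7662…
Balance at month 10: C$39,957.7662… × (1 + 0.009)^6 = C$42,164.6208…
Penalty: 10 × 1.5% × C$64,890.00 = C$9,733.50
Final settlement = outstanding balance + penalty = C$42,164.6208… + C$9,733.50 = C$51,898.12

C$51,898.12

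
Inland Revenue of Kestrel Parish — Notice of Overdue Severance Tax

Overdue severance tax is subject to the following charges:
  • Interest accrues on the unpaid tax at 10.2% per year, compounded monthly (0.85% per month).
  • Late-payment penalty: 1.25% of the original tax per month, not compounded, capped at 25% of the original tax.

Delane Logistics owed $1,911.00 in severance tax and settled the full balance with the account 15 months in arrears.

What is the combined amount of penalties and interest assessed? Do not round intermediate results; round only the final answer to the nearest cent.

$617.01

Penalty: 15 × 1.25% × $1,911.00 = $358.31… (below the 25% cap of $477.75)
Interest: $1,911.00 × ((1 + 0.0085)^15 − 1) = $1,911.00 × 0.1353729… = $258.6977…
Penalties + interest = $358.3125 + $258.6977… = $617.01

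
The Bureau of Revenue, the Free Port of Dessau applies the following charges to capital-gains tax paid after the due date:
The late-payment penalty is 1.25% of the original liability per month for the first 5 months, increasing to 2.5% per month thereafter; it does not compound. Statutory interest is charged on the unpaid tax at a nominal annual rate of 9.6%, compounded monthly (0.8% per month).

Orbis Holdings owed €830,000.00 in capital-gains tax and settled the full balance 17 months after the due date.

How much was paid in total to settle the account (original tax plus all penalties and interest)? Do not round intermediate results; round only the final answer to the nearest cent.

€1,251,276.56

Penalty, months 1–5: 5 × 1.25% × €830,000.00 = €51,875.00
Penalty, months 6–17: 12 × 2.5% × €830,000.00 = €249,000.00
Interest: €830,000.00 × ((1 + 0.008)^17 − 1) = €830,000.00 × 0.1450621… = €120,401.5551…
Total = €830,000.00 + €300,875.0000 + €120,401.5551… = €1,251,276.56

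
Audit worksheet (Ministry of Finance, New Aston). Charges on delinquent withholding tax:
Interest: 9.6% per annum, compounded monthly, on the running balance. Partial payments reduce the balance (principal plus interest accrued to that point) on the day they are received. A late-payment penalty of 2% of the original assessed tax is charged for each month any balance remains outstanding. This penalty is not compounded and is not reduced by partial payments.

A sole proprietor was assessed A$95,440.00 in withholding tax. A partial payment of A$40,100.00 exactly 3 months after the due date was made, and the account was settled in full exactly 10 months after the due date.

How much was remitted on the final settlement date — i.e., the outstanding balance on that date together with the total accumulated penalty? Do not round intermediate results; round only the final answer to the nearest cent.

Monthly rate = 9.6% ÷ 12 = 0.8%
Balance at month 3: A$95,440.0000 × (1 + 0.008)^3 = A$97,748.9333…
After A$40,100.00 payment: A$97,748.9333… − A$40,100.00 = A$57,648.9333…
Balance at month 10: A$57,648.9333… × (1 + 0.008)^7 = A$60,955.7952…
Penalty: 10 × 2% × A$95,440.00 = A$19,088.00
Final settlement = outstanding balance + penalty = A$60,955.7952… + A$19,088.00 = A$80,043.80

A$80,043.80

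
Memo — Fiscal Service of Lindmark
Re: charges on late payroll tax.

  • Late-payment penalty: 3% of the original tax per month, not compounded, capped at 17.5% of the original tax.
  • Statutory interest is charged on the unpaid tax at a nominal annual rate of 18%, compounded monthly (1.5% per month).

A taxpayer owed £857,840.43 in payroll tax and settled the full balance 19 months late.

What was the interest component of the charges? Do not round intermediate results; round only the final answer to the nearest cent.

Interest: £857,840.43 × ((1 + 0.015)^19 − 1) = £857,840.43 × 0.3269507… = £280,471.5680…

£280,471.57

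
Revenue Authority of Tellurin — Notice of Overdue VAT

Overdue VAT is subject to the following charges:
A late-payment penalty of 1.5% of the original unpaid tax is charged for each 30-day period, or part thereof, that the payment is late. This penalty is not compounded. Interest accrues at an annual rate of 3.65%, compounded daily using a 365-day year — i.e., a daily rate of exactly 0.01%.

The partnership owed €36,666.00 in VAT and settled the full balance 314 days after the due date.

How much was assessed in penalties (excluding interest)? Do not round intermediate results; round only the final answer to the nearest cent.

Penalty periods: ⌈314/30⌉ = 11; penalty = 11 × 1.5% × €36,666.00 = €6,049.89

€6,049.89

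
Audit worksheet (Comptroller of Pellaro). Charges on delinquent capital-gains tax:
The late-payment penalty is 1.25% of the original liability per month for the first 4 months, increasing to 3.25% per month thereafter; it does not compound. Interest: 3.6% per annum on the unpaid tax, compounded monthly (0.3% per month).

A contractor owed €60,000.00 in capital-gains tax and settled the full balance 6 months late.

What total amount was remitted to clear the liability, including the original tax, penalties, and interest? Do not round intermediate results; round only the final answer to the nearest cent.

€67,988.13

Penalty, months 1–4: 4 × 1.25% × €60,000.00 = €3,000.00
Penalty, months 5–6: 2 × 3.25% × €60,000.00 = €3,900.00
Interest: €60,000.00 × ((1 + 0.003)^6 − 1) = €60,000.00 × 0.0181355… = €1,088.1325…
Total = €60,000.00 + €6,900.0000 + €1,088.1325… = €67,988.13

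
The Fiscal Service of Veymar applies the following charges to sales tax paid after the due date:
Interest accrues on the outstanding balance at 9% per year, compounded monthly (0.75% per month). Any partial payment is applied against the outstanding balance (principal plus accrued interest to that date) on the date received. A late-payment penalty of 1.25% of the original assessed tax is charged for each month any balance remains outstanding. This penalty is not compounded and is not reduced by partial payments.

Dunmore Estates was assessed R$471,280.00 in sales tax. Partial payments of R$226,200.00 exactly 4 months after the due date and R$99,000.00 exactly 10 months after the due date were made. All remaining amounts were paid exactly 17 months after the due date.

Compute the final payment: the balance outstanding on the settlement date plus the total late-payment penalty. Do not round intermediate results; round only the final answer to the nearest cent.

R$281,668.63

Balance at month 4: R$471,280.0000 × (1 + 0.0075)^4 = R$485,578.2538…
After R$226,200.00 payment: R$485,578.2538… − R$226,200.00 = R$259,378.2538…
Balance at month 10: R$259,378.2538… × (1 + 0.0075)^6 = R$271,271.3264…
After R$99,000.00 payment: R$271,271.3264… − R$99,000.00 = R$172,271.3264…
Balance at month 17: R$172,271.3264… × (1 + 0.0075)^7 = R$181,521.6294…
Penalty: 17 × 1.25% × R$471,280.00 = R$100,147.00
Final settlement = outstanding balance + penalty = R$181,521.6294… + R$100,147.00 = R$281,668.63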